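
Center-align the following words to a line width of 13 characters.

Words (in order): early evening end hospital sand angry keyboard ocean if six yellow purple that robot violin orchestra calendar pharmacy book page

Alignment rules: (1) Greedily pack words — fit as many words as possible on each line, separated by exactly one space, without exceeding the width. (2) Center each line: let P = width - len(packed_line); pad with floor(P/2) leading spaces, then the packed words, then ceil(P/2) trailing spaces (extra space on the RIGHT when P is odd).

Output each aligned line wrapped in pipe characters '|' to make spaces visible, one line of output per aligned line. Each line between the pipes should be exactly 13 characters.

Line 1: ['early', 'evening'] (min_width=13, slack=0)
Line 2: ['end', 'hospital'] (min_width=12, slack=1)
Line 3: ['sand', 'angry'] (min_width=10, slack=3)
Line 4: ['keyboard'] (min_width=8, slack=5)
Line 5: ['ocean', 'if', 'six'] (min_width=12, slack=1)
Line 6: ['yellow', 'purple'] (min_width=13, slack=0)
Line 7: ['that', 'robot'] (min_width=10, slack=3)
Line 8: ['violin'] (min_width=6, slack=7)
Line 9: ['orchestra'] (min_width=9, slack=4)
Line 10: ['calendar'] (min_width=8, slack=5)
Line 11: ['pharmacy', 'book'] (min_width=13, slack=0)
Line 12: ['page'] (min_width=4, slack=9)

Answer: |early evening|
|end hospital |
| sand angry  |
|  keyboard   |
|ocean if six |
|yellow purple|
| that robot  |
|   violin    |
|  orchestra  |
|  calendar   |
|pharmacy book|
|    page     |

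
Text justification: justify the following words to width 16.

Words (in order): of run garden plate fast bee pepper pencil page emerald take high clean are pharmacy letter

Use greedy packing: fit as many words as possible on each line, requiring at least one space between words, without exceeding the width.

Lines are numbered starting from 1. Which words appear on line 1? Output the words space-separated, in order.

Answer: of run garden

Derivation:
Line 1: ['of', 'run', 'garden'] (min_width=13, slack=3)
Line 2: ['plate', 'fast', 'bee'] (min_width=14, slack=2)
Line 3: ['pepper', 'pencil'] (min_width=13, slack=3)
Line 4: ['page', 'emerald'] (min_width=12, slack=4)
Line 5: ['take', 'high', 'clean'] (min_width=15, slack=1)
Line 6: ['are', 'pharmacy'] (min_width=12, slack=4)
Line 7: ['letter'] (min_width=6, slack=10)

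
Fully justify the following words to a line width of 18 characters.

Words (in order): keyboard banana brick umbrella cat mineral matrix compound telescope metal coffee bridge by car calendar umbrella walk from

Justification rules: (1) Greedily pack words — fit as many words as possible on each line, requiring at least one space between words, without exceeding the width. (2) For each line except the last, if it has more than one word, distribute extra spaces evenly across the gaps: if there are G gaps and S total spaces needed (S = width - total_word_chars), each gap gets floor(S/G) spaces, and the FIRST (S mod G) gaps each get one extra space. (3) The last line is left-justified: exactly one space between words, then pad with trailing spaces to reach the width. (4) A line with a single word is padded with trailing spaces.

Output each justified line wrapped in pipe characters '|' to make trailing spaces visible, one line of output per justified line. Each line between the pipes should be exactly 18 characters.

Line 1: ['keyboard', 'banana'] (min_width=15, slack=3)
Line 2: ['brick', 'umbrella', 'cat'] (min_width=18, slack=0)
Line 3: ['mineral', 'matrix'] (min_width=14, slack=4)
Line 4: ['compound', 'telescope'] (min_width=18, slack=0)
Line 5: ['metal', 'coffee'] (min_width=12, slack=6)
Line 6: ['bridge', 'by', 'car'] (min_width=13, slack=5)
Line 7: ['calendar', 'umbrella'] (min_width=17, slack=1)
Line 8: ['walk', 'from'] (min_width=9, slack=9)

Answer: |keyboard    banana|
|brick umbrella cat|
|mineral     matrix|
|compound telescope|
|metal       coffee|
|bridge    by   car|
|calendar  umbrella|
|walk from         |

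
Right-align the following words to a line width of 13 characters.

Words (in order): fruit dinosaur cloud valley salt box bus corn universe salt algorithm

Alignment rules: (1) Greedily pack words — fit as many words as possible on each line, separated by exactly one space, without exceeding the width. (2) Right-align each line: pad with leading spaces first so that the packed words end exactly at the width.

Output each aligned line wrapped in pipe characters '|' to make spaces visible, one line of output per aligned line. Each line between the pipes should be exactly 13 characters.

Answer: |        fruit|
|     dinosaur|
| cloud valley|
| salt box bus|
|corn universe|
|         salt|
|    algorithm|

Derivation:
Line 1: ['fruit'] (min_width=5, slack=8)
Line 2: ['dinosaur'] (min_width=8, slack=5)
Line 3: ['cloud', 'valley'] (min_width=12, slack=1)
Line 4: ['salt', 'box', 'bus'] (min_width=12, slack=1)
Line 5: ['corn', 'universe'] (min_width=13, slack=0)
Line 6: ['salt'] (min_width=4, slack=9)
Line 7: ['algorithm'] (min_width=9, slack=4)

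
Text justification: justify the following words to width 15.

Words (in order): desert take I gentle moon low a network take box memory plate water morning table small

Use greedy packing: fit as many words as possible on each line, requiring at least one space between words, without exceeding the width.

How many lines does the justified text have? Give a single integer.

Answer: 7

Derivation:
Line 1: ['desert', 'take', 'I'] (min_width=13, slack=2)
Line 2: ['gentle', 'moon', 'low'] (min_width=15, slack=0)
Line 3: ['a', 'network', 'take'] (min_width=14, slack=1)
Line 4: ['box', 'memory'] (min_width=10, slack=5)
Line 5: ['plate', 'water'] (min_width=11, slack=4)
Line 6: ['morning', 'table'] (min_width=13, slack=2)
Line 7: ['small'] (min_width=5, slack=10)
Total lines: 7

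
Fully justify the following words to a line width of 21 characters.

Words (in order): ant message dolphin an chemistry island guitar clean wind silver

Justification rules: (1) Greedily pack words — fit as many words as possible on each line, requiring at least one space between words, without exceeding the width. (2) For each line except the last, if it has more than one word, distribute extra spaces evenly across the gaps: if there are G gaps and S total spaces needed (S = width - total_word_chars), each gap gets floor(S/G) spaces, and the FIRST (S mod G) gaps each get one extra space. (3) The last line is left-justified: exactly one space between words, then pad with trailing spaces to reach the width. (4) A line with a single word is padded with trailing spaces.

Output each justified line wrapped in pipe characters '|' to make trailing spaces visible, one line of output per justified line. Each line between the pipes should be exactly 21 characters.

Answer: |ant  message  dolphin|
|an  chemistry  island|
|guitar   clean   wind|
|silver               |

Derivation:
Line 1: ['ant', 'message', 'dolphin'] (min_width=19, slack=2)
Line 2: ['an', 'chemistry', 'island'] (min_width=19, slack=2)
Line 3: ['guitar', 'clean', 'wind'] (min_width=17, slack=4)
Line 4: ['silver'] (min_width=6, slack=15)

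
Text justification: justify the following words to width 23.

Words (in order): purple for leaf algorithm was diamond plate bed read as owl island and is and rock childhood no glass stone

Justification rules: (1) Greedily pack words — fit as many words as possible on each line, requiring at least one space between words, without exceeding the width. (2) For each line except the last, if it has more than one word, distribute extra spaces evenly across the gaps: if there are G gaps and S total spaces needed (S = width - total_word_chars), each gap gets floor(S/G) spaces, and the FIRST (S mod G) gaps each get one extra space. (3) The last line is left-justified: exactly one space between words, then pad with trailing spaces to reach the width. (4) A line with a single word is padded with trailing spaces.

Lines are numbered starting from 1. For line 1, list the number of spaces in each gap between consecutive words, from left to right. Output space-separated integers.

Answer: 5 5

Derivation:
Line 1: ['purple', 'for', 'leaf'] (min_width=15, slack=8)
Line 2: ['algorithm', 'was', 'diamond'] (min_width=21, slack=2)
Line 3: ['plate', 'bed', 'read', 'as', 'owl'] (min_width=21, slack=2)
Line 4: ['island', 'and', 'is', 'and', 'rock'] (min_width=22, slack=1)
Line 5: ['childhood', 'no', 'glass'] (min_width=18, slack=5)
Line 6: ['stone'] (min_width=5, slack=18)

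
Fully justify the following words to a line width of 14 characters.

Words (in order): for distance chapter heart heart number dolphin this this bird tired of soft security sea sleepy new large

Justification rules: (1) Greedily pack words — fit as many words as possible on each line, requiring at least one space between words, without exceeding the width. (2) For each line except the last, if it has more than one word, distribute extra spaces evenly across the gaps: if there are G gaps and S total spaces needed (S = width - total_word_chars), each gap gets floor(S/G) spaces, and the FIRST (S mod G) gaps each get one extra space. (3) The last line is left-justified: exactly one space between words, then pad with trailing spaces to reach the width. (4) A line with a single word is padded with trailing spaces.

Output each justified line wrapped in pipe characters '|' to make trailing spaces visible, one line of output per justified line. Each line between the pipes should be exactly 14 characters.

Answer: |for   distance|
|chapter  heart|
|heart   number|
|dolphin   this|
|this      bird|
|tired  of soft|
|security   sea|
|sleepy     new|
|large         |

Derivation:
Line 1: ['for', 'distance'] (min_width=12, slack=2)
Line 2: ['chapter', 'heart'] (min_width=13, slack=1)
Line 3: ['heart', 'number'] (min_width=12, slack=2)
Line 4: ['dolphin', 'this'] (min_width=12, slack=2)
Line 5: ['this', 'bird'] (min_width=9, slack=5)
Line 6: ['tired', 'of', 'soft'] (min_width=13, slack=1)
Line 7: ['security', 'sea'] (min_width=12, slack=2)
Line 8: ['sleepy', 'new'] (min_width=10, slack=4)
Line 9: ['large'] (min_width=5, slack=9)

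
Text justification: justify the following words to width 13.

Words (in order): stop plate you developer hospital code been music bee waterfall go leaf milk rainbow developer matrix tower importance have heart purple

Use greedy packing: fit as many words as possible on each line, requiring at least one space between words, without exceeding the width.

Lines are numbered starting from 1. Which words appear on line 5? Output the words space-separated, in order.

Line 1: ['stop', 'plate'] (min_width=10, slack=3)
Line 2: ['you', 'developer'] (min_width=13, slack=0)
Line 3: ['hospital', 'code'] (min_width=13, slack=0)
Line 4: ['been', 'music'] (min_width=10, slack=3)
Line 5: ['bee', 'waterfall'] (min_width=13, slack=0)
Line 6: ['go', 'leaf', 'milk'] (min_width=12, slack=1)
Line 7: ['rainbow'] (min_width=7, slack=6)
Line 8: ['developer'] (min_width=9, slack=4)
Line 9: ['matrix', 'tower'] (min_width=12, slack=1)
Line 10: ['importance'] (min_width=10, slack=3)
Line 11: ['have', 'heart'] (min_width=10, slack=3)
Line 12: ['purple'] (min_width=6, slack=7)

Answer: bee waterfall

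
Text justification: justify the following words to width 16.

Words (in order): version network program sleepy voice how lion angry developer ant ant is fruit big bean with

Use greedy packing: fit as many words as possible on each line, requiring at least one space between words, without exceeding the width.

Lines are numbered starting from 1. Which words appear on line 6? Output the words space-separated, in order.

Answer: big bean with

Derivation:
Line 1: ['version', 'network'] (min_width=15, slack=1)
Line 2: ['program', 'sleepy'] (min_width=14, slack=2)
Line 3: ['voice', 'how', 'lion'] (min_width=14, slack=2)
Line 4: ['angry', 'developer'] (min_width=15, slack=1)
Line 5: ['ant', 'ant', 'is', 'fruit'] (min_width=16, slack=0)
Line 6: ['big', 'bean', 'with'] (min_width=13, slack=3)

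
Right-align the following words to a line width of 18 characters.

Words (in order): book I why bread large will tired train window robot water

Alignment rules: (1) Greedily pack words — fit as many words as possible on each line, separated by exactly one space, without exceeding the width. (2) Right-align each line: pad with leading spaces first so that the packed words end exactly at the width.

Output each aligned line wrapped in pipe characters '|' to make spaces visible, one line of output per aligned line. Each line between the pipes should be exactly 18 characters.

Line 1: ['book', 'I', 'why', 'bread'] (min_width=16, slack=2)
Line 2: ['large', 'will', 'tired'] (min_width=16, slack=2)
Line 3: ['train', 'window', 'robot'] (min_width=18, slack=0)
Line 4: ['water'] (min_width=5, slack=13)

Answer: |  book I why bread|
|  large will tired|
|train window robot|
|             water|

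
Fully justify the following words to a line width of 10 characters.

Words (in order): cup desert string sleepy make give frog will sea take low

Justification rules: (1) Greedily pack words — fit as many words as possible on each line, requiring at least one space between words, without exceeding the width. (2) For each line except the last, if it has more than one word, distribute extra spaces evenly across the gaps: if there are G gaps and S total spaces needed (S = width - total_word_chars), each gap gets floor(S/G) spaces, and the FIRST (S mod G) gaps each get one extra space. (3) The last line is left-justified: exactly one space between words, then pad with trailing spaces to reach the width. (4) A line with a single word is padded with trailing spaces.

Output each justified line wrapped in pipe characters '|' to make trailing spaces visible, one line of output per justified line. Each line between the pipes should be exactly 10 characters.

Line 1: ['cup', 'desert'] (min_width=10, slack=0)
Line 2: ['string'] (min_width=6, slack=4)
Line 3: ['sleepy'] (min_width=6, slack=4)
Line 4: ['make', 'give'] (min_width=9, slack=1)
Line 5: ['frog', 'will'] (min_width=9, slack=1)
Line 6: ['sea', 'take'] (min_width=8, slack=2)
Line 7: ['low'] (min_width=3, slack=7)

Answer: |cup desert|
|string    |
|sleepy    |
|make  give|
|frog  will|
|sea   take|
|low       |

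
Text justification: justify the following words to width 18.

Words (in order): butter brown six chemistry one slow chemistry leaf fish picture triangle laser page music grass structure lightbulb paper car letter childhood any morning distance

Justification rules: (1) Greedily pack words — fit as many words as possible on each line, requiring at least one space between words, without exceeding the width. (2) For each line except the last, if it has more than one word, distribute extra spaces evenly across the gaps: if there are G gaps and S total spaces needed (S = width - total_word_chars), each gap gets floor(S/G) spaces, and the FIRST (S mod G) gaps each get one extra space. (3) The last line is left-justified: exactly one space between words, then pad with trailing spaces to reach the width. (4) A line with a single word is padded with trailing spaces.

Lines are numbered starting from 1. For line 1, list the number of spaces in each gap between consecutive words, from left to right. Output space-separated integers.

Answer: 2 2

Derivation:
Line 1: ['butter', 'brown', 'six'] (min_width=16, slack=2)
Line 2: ['chemistry', 'one', 'slow'] (min_width=18, slack=0)
Line 3: ['chemistry', 'leaf'] (min_width=14, slack=4)
Line 4: ['fish', 'picture'] (min_width=12, slack=6)
Line 5: ['triangle', 'laser'] (min_width=14, slack=4)
Line 6: ['page', 'music', 'grass'] (min_width=16, slack=2)
Line 7: ['structure'] (min_width=9, slack=9)
Line 8: ['lightbulb', 'paper'] (min_width=15, slack=3)
Line 9: ['car', 'letter'] (min_width=10, slack=8)
Line 10: ['childhood', 'any'] (min_width=13, slack=5)
Line 11: ['morning', 'distance'] (min_width=16, slack=2)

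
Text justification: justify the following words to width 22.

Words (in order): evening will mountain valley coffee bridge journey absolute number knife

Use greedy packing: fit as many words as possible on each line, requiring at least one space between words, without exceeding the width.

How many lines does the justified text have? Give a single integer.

Answer: 4

Derivation:
Line 1: ['evening', 'will', 'mountain'] (min_width=21, slack=1)
Line 2: ['valley', 'coffee', 'bridge'] (min_width=20, slack=2)
Line 3: ['journey', 'absolute'] (min_width=16, slack=6)
Line 4: ['number', 'knife'] (min_width=12, slack=10)
Total lines: 4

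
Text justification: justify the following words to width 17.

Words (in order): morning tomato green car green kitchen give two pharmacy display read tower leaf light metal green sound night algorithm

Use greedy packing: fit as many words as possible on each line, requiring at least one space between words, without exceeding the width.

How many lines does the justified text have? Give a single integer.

Line 1: ['morning', 'tomato'] (min_width=14, slack=3)
Line 2: ['green', 'car', 'green'] (min_width=15, slack=2)
Line 3: ['kitchen', 'give', 'two'] (min_width=16, slack=1)
Line 4: ['pharmacy', 'display'] (min_width=16, slack=1)
Line 5: ['read', 'tower', 'leaf'] (min_width=15, slack=2)
Line 6: ['light', 'metal', 'green'] (min_width=17, slack=0)
Line 7: ['sound', 'night'] (min_width=11, slack=6)
Line 8: ['algorithm'] (min_width=9, slack=8)
Total lines: 8

Answer: 8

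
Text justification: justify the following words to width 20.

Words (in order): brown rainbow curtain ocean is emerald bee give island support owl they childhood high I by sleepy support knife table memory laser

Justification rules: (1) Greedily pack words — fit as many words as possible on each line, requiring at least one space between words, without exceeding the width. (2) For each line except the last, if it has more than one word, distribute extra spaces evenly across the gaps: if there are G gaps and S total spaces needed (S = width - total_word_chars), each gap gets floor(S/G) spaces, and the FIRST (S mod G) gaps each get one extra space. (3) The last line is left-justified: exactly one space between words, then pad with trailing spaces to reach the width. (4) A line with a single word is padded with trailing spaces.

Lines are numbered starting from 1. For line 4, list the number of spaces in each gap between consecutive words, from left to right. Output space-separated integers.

Answer: 2 2

Derivation:
Line 1: ['brown', 'rainbow'] (min_width=13, slack=7)
Line 2: ['curtain', 'ocean', 'is'] (min_width=16, slack=4)
Line 3: ['emerald', 'bee', 'give'] (min_width=16, slack=4)
Line 4: ['island', 'support', 'owl'] (min_width=18, slack=2)
Line 5: ['they', 'childhood', 'high'] (min_width=19, slack=1)
Line 6: ['I', 'by', 'sleepy', 'support'] (min_width=19, slack=1)
Line 7: ['knife', 'table', 'memory'] (min_width=18, slack=2)
Line 8: ['laser'] (min_width=5, slack=15)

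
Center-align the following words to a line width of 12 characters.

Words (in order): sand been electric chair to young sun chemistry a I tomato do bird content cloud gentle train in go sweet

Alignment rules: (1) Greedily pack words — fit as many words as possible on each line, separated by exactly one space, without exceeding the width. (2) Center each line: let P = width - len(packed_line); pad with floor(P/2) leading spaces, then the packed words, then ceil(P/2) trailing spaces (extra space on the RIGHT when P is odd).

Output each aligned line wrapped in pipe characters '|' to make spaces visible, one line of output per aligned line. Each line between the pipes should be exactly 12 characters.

Answer: | sand been  |
|  electric  |
|  chair to  |
| young sun  |
|chemistry a |
|I tomato do |
|bird content|
|cloud gentle|
|train in go |
|   sweet    |

Derivation:
Line 1: ['sand', 'been'] (min_width=9, slack=3)
Line 2: ['electric'] (min_width=8, slack=4)
Line 3: ['chair', 'to'] (min_width=8, slack=4)
Line 4: ['young', 'sun'] (min_width=9, slack=3)
Line 5: ['chemistry', 'a'] (min_width=11, slack=1)
Line 6: ['I', 'tomato', 'do'] (min_width=11, slack=1)
Line 7: ['bird', 'content'] (min_width=12, slack=0)
Line 8: ['cloud', 'gentle'] (min_width=12, slack=0)
Line 9: ['train', 'in', 'go'] (min_width=11, slack=1)
Line 10: ['sweet'] (min_width=5, slack=7)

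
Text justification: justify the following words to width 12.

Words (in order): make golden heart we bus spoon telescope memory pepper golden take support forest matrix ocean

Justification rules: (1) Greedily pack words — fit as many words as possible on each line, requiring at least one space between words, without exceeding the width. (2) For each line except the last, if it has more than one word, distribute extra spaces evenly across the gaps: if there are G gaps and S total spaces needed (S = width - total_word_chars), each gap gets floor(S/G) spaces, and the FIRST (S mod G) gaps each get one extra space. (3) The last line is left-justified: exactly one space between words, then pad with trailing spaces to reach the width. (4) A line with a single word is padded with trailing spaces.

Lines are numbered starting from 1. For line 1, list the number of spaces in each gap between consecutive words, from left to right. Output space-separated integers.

Line 1: ['make', 'golden'] (min_width=11, slack=1)
Line 2: ['heart', 'we', 'bus'] (min_width=12, slack=0)
Line 3: ['spoon'] (min_width=5, slack=7)
Line 4: ['telescope'] (min_width=9, slack=3)
Line 5: ['memory'] (min_width=6, slack=6)
Line 6: ['pepper'] (min_width=6, slack=6)
Line 7: ['golden', 'take'] (min_width=11, slack=1)
Line 8: ['support'] (min_width=7, slack=5)
Line 9: ['forest'] (min_width=6, slack=6)
Line 10: ['matrix', 'ocean'] (min_width=12, slack=0)

Answer: 2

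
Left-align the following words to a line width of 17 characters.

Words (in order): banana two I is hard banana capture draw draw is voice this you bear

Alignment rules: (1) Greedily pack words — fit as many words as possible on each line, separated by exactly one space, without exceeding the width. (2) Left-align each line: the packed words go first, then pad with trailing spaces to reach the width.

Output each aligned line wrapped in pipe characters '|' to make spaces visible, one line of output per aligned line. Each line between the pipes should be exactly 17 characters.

Answer: |banana two I is  |
|hard banana      |
|capture draw draw|
|is voice this you|
|bear             |

Derivation:
Line 1: ['banana', 'two', 'I', 'is'] (min_width=15, slack=2)
Line 2: ['hard', 'banana'] (min_width=11, slack=6)
Line 3: ['capture', 'draw', 'draw'] (min_width=17, slack=0)
Line 4: ['is', 'voice', 'this', 'you'] (min_width=17, slack=0)
Line 5: ['bear'] (min_width=4, slack=13)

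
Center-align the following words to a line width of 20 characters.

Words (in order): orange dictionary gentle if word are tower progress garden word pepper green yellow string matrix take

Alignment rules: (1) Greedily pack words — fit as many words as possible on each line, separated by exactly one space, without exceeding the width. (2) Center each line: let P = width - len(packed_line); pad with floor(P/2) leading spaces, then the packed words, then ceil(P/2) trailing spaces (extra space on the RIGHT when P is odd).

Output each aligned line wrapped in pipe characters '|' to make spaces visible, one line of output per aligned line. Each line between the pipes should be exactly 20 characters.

Line 1: ['orange', 'dictionary'] (min_width=17, slack=3)
Line 2: ['gentle', 'if', 'word', 'are'] (min_width=18, slack=2)
Line 3: ['tower', 'progress'] (min_width=14, slack=6)
Line 4: ['garden', 'word', 'pepper'] (min_width=18, slack=2)
Line 5: ['green', 'yellow', 'string'] (min_width=19, slack=1)
Line 6: ['matrix', 'take'] (min_width=11, slack=9)

Answer: | orange dictionary  |
| gentle if word are |
|   tower progress   |
| garden word pepper |
|green yellow string |
|    matrix take     |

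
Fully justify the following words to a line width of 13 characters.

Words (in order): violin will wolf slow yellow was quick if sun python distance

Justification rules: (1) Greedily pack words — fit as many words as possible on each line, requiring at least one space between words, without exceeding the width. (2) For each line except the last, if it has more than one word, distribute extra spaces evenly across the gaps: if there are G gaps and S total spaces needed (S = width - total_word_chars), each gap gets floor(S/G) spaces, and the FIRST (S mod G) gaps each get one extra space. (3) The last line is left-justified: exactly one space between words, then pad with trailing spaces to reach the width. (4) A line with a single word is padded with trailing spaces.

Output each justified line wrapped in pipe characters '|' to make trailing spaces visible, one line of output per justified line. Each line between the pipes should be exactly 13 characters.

Answer: |violin   will|
|wolf     slow|
|yellow    was|
|quick  if sun|
|python       |
|distance     |

Derivation:
Line 1: ['violin', 'will'] (min_width=11, slack=2)
Line 2: ['wolf', 'slow'] (min_width=9, slack=4)
Line 3: ['yellow', 'was'] (min_width=10, slack=3)
Line 4: ['quick', 'if', 'sun'] (min_width=12, slack=1)
Line 5: ['python'] (min_width=6, slack=7)
Line 6: ['distance'] (min_width=8, slack=5)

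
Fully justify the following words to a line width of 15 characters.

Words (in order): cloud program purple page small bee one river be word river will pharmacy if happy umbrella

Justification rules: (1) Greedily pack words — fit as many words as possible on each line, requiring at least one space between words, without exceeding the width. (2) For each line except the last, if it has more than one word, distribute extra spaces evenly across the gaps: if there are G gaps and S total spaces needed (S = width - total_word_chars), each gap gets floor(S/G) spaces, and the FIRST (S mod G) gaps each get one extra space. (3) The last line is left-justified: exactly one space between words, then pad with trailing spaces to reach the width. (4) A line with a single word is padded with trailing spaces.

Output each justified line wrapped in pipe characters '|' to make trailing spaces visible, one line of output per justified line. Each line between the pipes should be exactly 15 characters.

Line 1: ['cloud', 'program'] (min_width=13, slack=2)
Line 2: ['purple', 'page'] (min_width=11, slack=4)
Line 3: ['small', 'bee', 'one'] (min_width=13, slack=2)
Line 4: ['river', 'be', 'word'] (min_width=13, slack=2)
Line 5: ['river', 'will'] (min_width=10, slack=5)
Line 6: ['pharmacy', 'if'] (min_width=11, slack=4)
Line 7: ['happy', 'umbrella'] (min_width=14, slack=1)

Answer: |cloud   program|
|purple     page|
|small  bee  one|
|river  be  word|
|river      will|
|pharmacy     if|
|happy umbrella |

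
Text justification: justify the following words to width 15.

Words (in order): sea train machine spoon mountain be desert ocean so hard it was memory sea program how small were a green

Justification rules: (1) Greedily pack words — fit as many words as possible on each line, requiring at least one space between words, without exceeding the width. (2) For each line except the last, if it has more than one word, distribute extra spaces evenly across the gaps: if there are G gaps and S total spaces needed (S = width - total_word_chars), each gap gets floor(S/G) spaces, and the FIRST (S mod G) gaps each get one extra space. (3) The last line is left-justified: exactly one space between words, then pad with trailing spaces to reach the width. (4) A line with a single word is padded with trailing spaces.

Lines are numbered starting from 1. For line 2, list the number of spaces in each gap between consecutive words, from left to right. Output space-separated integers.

Answer: 3

Derivation:
Line 1: ['sea', 'train'] (min_width=9, slack=6)
Line 2: ['machine', 'spoon'] (min_width=13, slack=2)
Line 3: ['mountain', 'be'] (min_width=11, slack=4)
Line 4: ['desert', 'ocean', 'so'] (min_width=15, slack=0)
Line 5: ['hard', 'it', 'was'] (min_width=11, slack=4)
Line 6: ['memory', 'sea'] (min_width=10, slack=5)
Line 7: ['program', 'how'] (min_width=11, slack=4)
Line 8: ['small', 'were', 'a'] (min_width=12, slack=3)
Line 9: ['green'] (min_width=5, slack=10)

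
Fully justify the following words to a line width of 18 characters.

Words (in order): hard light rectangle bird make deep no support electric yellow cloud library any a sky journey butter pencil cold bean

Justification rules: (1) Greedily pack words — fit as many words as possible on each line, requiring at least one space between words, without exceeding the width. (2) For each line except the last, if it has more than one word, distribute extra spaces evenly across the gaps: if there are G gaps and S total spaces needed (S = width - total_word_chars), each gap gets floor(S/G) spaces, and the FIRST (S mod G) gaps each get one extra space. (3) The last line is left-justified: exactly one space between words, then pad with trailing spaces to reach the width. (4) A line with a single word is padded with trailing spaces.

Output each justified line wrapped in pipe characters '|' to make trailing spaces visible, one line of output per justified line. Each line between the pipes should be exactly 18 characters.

Answer: |hard         light|
|rectangle     bird|
|make    deep    no|
|support   electric|
|yellow       cloud|
|library  any a sky|
|journey     butter|
|pencil cold bean  |

Derivation:
Line 1: ['hard', 'light'] (min_width=10, slack=8)
Line 2: ['rectangle', 'bird'] (min_width=14, slack=4)
Line 3: ['make', 'deep', 'no'] (min_width=12, slack=6)
Line 4: ['support', 'electric'] (min_width=16, slack=2)
Line 5: ['yellow', 'cloud'] (min_width=12, slack=6)
Line 6: ['library', 'any', 'a', 'sky'] (min_width=17, slack=1)
Line 7: ['journey', 'butter'] (min_width=14, slack=4)
Line 8: ['pencil', 'cold', 'bean'] (min_width=16, slack=2)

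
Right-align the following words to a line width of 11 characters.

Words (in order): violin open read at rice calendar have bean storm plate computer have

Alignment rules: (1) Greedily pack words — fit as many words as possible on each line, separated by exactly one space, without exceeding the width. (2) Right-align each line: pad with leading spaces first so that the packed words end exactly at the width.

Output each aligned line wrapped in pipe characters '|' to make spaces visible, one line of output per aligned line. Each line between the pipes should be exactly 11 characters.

Line 1: ['violin', 'open'] (min_width=11, slack=0)
Line 2: ['read', 'at'] (min_width=7, slack=4)
Line 3: ['rice'] (min_width=4, slack=7)
Line 4: ['calendar'] (min_width=8, slack=3)
Line 5: ['have', 'bean'] (min_width=9, slack=2)
Line 6: ['storm', 'plate'] (min_width=11, slack=0)
Line 7: ['computer'] (min_width=8, slack=3)
Line 8: ['have'] (min_width=4, slack=7)

Answer: |violin open|
|    read at|
|       rice|
|   calendar|
|  have bean|
|storm plate|
|   computer|
|       have|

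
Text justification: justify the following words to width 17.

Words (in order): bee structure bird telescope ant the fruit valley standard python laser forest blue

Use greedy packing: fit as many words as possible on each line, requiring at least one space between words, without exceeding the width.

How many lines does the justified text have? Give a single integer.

Answer: 6

Derivation:
Line 1: ['bee', 'structure'] (min_width=13, slack=4)
Line 2: ['bird', 'telescope'] (min_width=14, slack=3)
Line 3: ['ant', 'the', 'fruit'] (min_width=13, slack=4)
Line 4: ['valley', 'standard'] (min_width=15, slack=2)
Line 5: ['python', 'laser'] (min_width=12, slack=5)
Line 6: ['forest', 'blue'] (min_width=11, slack=6)
Total lines: 6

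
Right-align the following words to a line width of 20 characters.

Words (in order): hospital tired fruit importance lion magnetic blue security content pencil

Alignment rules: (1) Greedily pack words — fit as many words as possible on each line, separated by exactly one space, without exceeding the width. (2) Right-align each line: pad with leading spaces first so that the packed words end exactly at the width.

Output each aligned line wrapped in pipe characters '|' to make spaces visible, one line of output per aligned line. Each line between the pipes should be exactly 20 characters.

Line 1: ['hospital', 'tired', 'fruit'] (min_width=20, slack=0)
Line 2: ['importance', 'lion'] (min_width=15, slack=5)
Line 3: ['magnetic', 'blue'] (min_width=13, slack=7)
Line 4: ['security', 'content'] (min_width=16, slack=4)
Line 5: ['pencil'] (min_width=6, slack=14)

Answer: |hospital tired fruit|
|     importance lion|
|       magnetic blue|
|    security content|
|              pencil|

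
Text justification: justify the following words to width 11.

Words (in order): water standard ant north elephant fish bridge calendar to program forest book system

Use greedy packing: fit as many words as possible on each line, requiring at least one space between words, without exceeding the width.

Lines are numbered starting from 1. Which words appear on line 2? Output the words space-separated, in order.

Line 1: ['water'] (min_width=5, slack=6)
Line 2: ['standard'] (min_width=8, slack=3)
Line 3: ['ant', 'north'] (min_width=9, slack=2)
Line 4: ['elephant'] (min_width=8, slack=3)
Line 5: ['fish', 'bridge'] (min_width=11, slack=0)
Line 6: ['calendar', 'to'] (min_width=11, slack=0)
Line 7: ['program'] (min_width=7, slack=4)
Line 8: ['forest', 'book'] (min_width=11, slack=0)
Line 9: ['system'] (min_width=6, slack=5)

Answer: standard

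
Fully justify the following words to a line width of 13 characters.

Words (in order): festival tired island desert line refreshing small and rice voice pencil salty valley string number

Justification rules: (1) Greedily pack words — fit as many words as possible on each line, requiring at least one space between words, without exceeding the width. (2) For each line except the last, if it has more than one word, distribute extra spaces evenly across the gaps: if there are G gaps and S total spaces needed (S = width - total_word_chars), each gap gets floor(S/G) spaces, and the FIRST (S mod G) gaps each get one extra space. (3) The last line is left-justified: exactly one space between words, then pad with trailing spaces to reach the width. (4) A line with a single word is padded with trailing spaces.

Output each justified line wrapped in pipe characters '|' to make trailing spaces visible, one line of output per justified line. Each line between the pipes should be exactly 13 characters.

Line 1: ['festival'] (min_width=8, slack=5)
Line 2: ['tired', 'island'] (min_width=12, slack=1)
Line 3: ['desert', 'line'] (min_width=11, slack=2)
Line 4: ['refreshing'] (min_width=10, slack=3)
Line 5: ['small', 'and'] (min_width=9, slack=4)
Line 6: ['rice', 'voice'] (min_width=10, slack=3)
Line 7: ['pencil', 'salty'] (min_width=12, slack=1)
Line 8: ['valley', 'string'] (min_width=13, slack=0)
Line 9: ['number'] (min_width=6, slack=7)

Answer: |festival     |
|tired  island|
|desert   line|
|refreshing   |
|small     and|
|rice    voice|
|pencil  salty|
|valley string|
|number       |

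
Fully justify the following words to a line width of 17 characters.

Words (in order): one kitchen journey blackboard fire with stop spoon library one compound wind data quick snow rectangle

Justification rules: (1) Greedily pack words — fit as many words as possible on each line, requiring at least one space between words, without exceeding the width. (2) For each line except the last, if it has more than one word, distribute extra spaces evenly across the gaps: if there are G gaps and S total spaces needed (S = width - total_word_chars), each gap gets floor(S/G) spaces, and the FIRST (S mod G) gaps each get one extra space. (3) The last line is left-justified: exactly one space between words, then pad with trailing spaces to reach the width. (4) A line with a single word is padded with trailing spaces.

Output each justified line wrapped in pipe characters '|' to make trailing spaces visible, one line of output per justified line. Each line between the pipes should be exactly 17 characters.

Line 1: ['one', 'kitchen'] (min_width=11, slack=6)
Line 2: ['journey'] (min_width=7, slack=10)
Line 3: ['blackboard', 'fire'] (min_width=15, slack=2)
Line 4: ['with', 'stop', 'spoon'] (min_width=15, slack=2)
Line 5: ['library', 'one'] (min_width=11, slack=6)
Line 6: ['compound', 'wind'] (min_width=13, slack=4)
Line 7: ['data', 'quick', 'snow'] (min_width=15, slack=2)
Line 8: ['rectangle'] (min_width=9, slack=8)

Answer: |one       kitchen|
|journey          |
|blackboard   fire|
|with  stop  spoon|
|library       one|
|compound     wind|
|data  quick  snow|
|rectangle        |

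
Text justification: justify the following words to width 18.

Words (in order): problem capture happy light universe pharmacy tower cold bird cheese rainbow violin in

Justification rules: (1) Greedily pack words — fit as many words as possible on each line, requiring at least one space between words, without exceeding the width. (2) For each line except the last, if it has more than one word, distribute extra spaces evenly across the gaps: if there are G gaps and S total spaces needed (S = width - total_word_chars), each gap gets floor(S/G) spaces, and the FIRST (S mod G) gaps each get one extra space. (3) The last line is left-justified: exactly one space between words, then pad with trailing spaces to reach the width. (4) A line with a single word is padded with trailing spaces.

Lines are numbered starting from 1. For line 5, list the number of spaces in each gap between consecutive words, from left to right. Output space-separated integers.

Answer: 5

Derivation:
Line 1: ['problem', 'capture'] (min_width=15, slack=3)
Line 2: ['happy', 'light'] (min_width=11, slack=7)
Line 3: ['universe', 'pharmacy'] (min_width=17, slack=1)
Line 4: ['tower', 'cold', 'bird'] (min_width=15, slack=3)
Line 5: ['cheese', 'rainbow'] (min_width=14, slack=4)
Line 6: ['violin', 'in'] (min_width=9, slack=9)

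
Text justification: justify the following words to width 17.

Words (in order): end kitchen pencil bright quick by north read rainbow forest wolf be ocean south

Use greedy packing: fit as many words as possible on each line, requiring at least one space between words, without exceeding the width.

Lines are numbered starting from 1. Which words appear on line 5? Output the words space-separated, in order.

Answer: forest wolf be

Derivation:
Line 1: ['end', 'kitchen'] (min_width=11, slack=6)
Line 2: ['pencil', 'bright'] (min_width=13, slack=4)
Line 3: ['quick', 'by', 'north'] (min_width=14, slack=3)
Line 4: ['read', 'rainbow'] (min_width=12, slack=5)
Line 5: ['forest', 'wolf', 'be'] (min_width=14, slack=3)
Line 6: ['ocean', 'south'] (min_width=11, slack=6)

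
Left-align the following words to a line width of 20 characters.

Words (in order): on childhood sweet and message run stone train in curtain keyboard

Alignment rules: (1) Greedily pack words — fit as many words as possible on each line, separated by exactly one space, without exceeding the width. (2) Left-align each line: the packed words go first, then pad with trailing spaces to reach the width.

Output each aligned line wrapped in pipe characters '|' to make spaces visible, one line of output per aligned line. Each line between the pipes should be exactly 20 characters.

Answer: |on childhood sweet  |
|and message run     |
|stone train in      |
|curtain keyboard    |

Derivation:
Line 1: ['on', 'childhood', 'sweet'] (min_width=18, slack=2)
Line 2: ['and', 'message', 'run'] (min_width=15, slack=5)
Line 3: ['stone', 'train', 'in'] (min_width=14, slack=6)
Line 4: ['curtain', 'keyboard'] (min_width=16, slack=4)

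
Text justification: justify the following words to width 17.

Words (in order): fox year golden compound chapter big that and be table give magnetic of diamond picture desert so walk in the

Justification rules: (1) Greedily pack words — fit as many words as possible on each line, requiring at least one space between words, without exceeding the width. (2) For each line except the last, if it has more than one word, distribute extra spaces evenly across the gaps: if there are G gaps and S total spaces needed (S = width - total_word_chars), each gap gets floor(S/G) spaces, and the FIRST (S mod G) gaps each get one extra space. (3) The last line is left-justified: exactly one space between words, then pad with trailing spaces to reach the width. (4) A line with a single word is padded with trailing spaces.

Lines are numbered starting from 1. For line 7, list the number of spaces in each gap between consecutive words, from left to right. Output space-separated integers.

Answer: 1 1 1

Derivation:
Line 1: ['fox', 'year', 'golden'] (min_width=15, slack=2)
Line 2: ['compound', 'chapter'] (min_width=16, slack=1)
Line 3: ['big', 'that', 'and', 'be'] (min_width=15, slack=2)
Line 4: ['table', 'give'] (min_width=10, slack=7)
Line 5: ['magnetic', 'of'] (min_width=11, slack=6)
Line 6: ['diamond', 'picture'] (min_width=15, slack=2)
Line 7: ['desert', 'so', 'walk', 'in'] (min_width=17, slack=0)
Line 8: ['the'] (min_width=3, slack=14)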